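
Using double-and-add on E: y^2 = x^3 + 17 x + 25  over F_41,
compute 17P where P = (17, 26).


k = 17 = 10001_2 (binary, LSB first: 10001)
Double-and-add from P = (17, 26):
  bit 0 = 1: acc = O + (17, 26) = (17, 26)
  bit 1 = 0: acc unchanged = (17, 26)
  bit 2 = 0: acc unchanged = (17, 26)
  bit 3 = 0: acc unchanged = (17, 26)
  bit 4 = 1: acc = (17, 26) + (20, 1) = (37, 4)

17P = (37, 4)


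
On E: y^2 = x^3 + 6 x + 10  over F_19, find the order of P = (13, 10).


Compute successive multiples of P until we hit O:
  1P = (13, 10)
  2P = (12, 9)
  3P = (14, 8)
  4P = (15, 13)
  5P = (17, 3)
  6P = (17, 16)
  7P = (15, 6)
  8P = (14, 11)
  ... (continuing to 11P)
  11P = O

ord(P) = 11


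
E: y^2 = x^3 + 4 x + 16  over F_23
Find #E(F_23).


For each x in F_23, count y with y^2 = x^3 + 4 x + 16 mod 23:
  x = 0: RHS = 16, y in [4, 19]  -> 2 point(s)
  x = 2: RHS = 9, y in [3, 20]  -> 2 point(s)
  x = 3: RHS = 9, y in [3, 20]  -> 2 point(s)
  x = 4: RHS = 4, y in [2, 21]  -> 2 point(s)
  x = 5: RHS = 0, y in [0]  -> 1 point(s)
  x = 6: RHS = 3, y in [7, 16]  -> 2 point(s)
  x = 8: RHS = 8, y in [10, 13]  -> 2 point(s)
  x = 15: RHS = 1, y in [1, 22]  -> 2 point(s)
  x = 16: RHS = 13, y in [6, 17]  -> 2 point(s)
  x = 17: RHS = 6, y in [11, 12]  -> 2 point(s)
  x = 18: RHS = 9, y in [3, 20]  -> 2 point(s)
  x = 20: RHS = 0, y in [0]  -> 1 point(s)
  x = 21: RHS = 0, y in [0]  -> 1 point(s)
Affine points: 23. Add the point at infinity: total = 24.

#E(F_23) = 24


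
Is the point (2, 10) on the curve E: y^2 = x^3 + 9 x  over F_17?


Check whether y^2 = x^3 + 9 x + 0 (mod 17) for (x, y) = (2, 10).
LHS: y^2 = 10^2 mod 17 = 15
RHS: x^3 + 9 x + 0 = 2^3 + 9*2 + 0 mod 17 = 9
LHS != RHS

No, not on the curve


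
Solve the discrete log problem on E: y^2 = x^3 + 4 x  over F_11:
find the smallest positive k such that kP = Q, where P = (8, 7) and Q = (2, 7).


Enumerate multiples of P until we hit Q = (2, 7):
  1P = (8, 7)
  2P = (4, 5)
  3P = (2, 7)
Match found at i = 3.

k = 3


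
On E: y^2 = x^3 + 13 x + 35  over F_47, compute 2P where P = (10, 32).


Doubling: s = (3 x1^2 + a) / (2 y1)
s = (3*10^2 + 13) / (2*32) mod 47 = 35
x3 = s^2 - 2 x1 mod 47 = 35^2 - 2*10 = 30
y3 = s (x1 - x3) - y1 mod 47 = 35 * (10 - 30) - 32 = 20

2P = (30, 20)


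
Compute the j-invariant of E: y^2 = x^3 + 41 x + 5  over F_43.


Delta = -16(4 a^3 + 27 b^2) mod 43 = 32
-1728 * (4 a)^3 = -1728 * (4*41)^3 mod 43 = 11
j = 11 * 32^(-1) mod 43 = 42

j = 42 (mod 43)


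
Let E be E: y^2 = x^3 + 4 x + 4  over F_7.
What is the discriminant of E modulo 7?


4 a^3 + 27 b^2 = 4*4^3 + 27*4^2 = 256 + 432 = 688
Delta = -16 * (688) = -11008
Delta mod 7 = 3

Delta = 3 (mod 7)


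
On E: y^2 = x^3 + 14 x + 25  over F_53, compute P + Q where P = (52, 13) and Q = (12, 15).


P != Q, so use the chord formula.
s = (y2 - y1) / (x2 - x1) = (2) / (13) mod 53 = 45
x3 = s^2 - x1 - x2 mod 53 = 45^2 - 52 - 12 = 0
y3 = s (x1 - x3) - y1 mod 53 = 45 * (52 - 0) - 13 = 48

P + Q = (0, 48)


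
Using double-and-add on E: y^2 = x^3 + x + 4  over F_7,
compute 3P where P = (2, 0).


k = 3 = 11_2 (binary, LSB first: 11)
Double-and-add from P = (2, 0):
  bit 0 = 1: acc = O + (2, 0) = (2, 0)
  bit 1 = 1: acc = (2, 0) + O = (2, 0)

3P = (2, 0)


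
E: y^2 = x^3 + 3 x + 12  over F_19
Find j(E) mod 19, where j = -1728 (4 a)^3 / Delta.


Delta = -16(4 a^3 + 27 b^2) mod 19 = 18
-1728 * (4 a)^3 = -1728 * (4*3)^3 mod 19 = 18
j = 18 * 18^(-1) mod 19 = 1

j = 1 (mod 19)


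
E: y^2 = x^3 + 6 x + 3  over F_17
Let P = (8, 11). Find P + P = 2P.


Doubling: s = (3 x1^2 + a) / (2 y1)
s = (3*8^2 + 6) / (2*11) mod 17 = 9
x3 = s^2 - 2 x1 mod 17 = 9^2 - 2*8 = 14
y3 = s (x1 - x3) - y1 mod 17 = 9 * (8 - 14) - 11 = 3

2P = (14, 3)


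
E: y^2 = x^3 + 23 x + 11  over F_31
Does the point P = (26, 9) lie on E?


Check whether y^2 = x^3 + 23 x + 11 (mod 31) for (x, y) = (26, 9).
LHS: y^2 = 9^2 mod 31 = 19
RHS: x^3 + 23 x + 11 = 26^3 + 23*26 + 11 mod 31 = 19
LHS = RHS

Yes, on the curve


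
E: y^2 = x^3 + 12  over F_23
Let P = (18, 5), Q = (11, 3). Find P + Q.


P != Q, so use the chord formula.
s = (y2 - y1) / (x2 - x1) = (21) / (16) mod 23 = 20
x3 = s^2 - x1 - x2 mod 23 = 20^2 - 18 - 11 = 3
y3 = s (x1 - x3) - y1 mod 23 = 20 * (18 - 3) - 5 = 19

P + Q = (3, 19)


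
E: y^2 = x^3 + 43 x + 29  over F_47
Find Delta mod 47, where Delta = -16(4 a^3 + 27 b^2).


4 a^3 + 27 b^2 = 4*43^3 + 27*29^2 = 318028 + 22707 = 340735
Delta = -16 * (340735) = -5451760
Delta mod 47 = 5

Delta = 5 (mod 47)


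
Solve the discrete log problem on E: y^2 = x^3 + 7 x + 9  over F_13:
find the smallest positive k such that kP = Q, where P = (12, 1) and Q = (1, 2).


Enumerate multiples of P until we hit Q = (1, 2):
  1P = (12, 1)
  2P = (1, 2)
Match found at i = 2.

k = 2


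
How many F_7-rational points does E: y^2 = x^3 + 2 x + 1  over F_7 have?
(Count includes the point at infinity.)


For each x in F_7, count y with y^2 = x^3 + 2 x + 1 mod 7:
  x = 0: RHS = 1, y in [1, 6]  -> 2 point(s)
  x = 1: RHS = 4, y in [2, 5]  -> 2 point(s)
Affine points: 4. Add the point at infinity: total = 5.

#E(F_7) = 5


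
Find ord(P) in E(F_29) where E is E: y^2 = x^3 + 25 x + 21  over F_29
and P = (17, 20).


Compute successive multiples of P until we hit O:
  1P = (17, 20)
  2P = (28, 16)
  3P = (22, 24)
  4P = (15, 28)
  5P = (13, 22)
  6P = (21, 11)
  7P = (16, 14)
  8P = (3, 6)
  ... (continuing to 23P)
  23P = O

ord(P) = 23


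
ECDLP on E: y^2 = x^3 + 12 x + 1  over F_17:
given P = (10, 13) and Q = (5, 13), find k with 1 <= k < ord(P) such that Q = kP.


Enumerate multiples of P until we hit Q = (5, 13):
  1P = (10, 13)
  2P = (5, 13)
Match found at i = 2.

k = 2


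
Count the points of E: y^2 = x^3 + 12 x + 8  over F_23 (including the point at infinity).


For each x in F_23, count y with y^2 = x^3 + 12 x + 8 mod 23:
  x = 0: RHS = 8, y in [10, 13]  -> 2 point(s)
  x = 3: RHS = 2, y in [5, 18]  -> 2 point(s)
  x = 5: RHS = 9, y in [3, 20]  -> 2 point(s)
  x = 8: RHS = 18, y in [8, 15]  -> 2 point(s)
  x = 10: RHS = 1, y in [1, 22]  -> 2 point(s)
  x = 16: RHS = 18, y in [8, 15]  -> 2 point(s)
  x = 22: RHS = 18, y in [8, 15]  -> 2 point(s)
Affine points: 14. Add the point at infinity: total = 15.

#E(F_23) = 15


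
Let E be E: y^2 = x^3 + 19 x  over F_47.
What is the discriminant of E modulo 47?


4 a^3 + 27 b^2 = 4*19^3 + 27*0^2 = 27436 + 0 = 27436
Delta = -16 * (27436) = -438976
Delta mod 47 = 4

Delta = 4 (mod 47)


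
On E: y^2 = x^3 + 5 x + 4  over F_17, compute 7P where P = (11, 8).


k = 7 = 111_2 (binary, LSB first: 111)
Double-and-add from P = (11, 8):
  bit 0 = 1: acc = O + (11, 8) = (11, 8)
  bit 1 = 1: acc = (11, 8) + (14, 8) = (9, 9)
  bit 2 = 1: acc = (9, 9) + (10, 0) = (11, 9)

7P = (11, 9)


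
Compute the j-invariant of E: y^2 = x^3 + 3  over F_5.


Delta = -16(4 a^3 + 27 b^2) mod 5 = 2
-1728 * (4 a)^3 = -1728 * (4*0)^3 mod 5 = 0
j = 0 * 2^(-1) mod 5 = 0

j = 0 (mod 5)


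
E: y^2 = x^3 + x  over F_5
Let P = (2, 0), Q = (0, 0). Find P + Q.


P != Q, so use the chord formula.
s = (y2 - y1) / (x2 - x1) = (0) / (3) mod 5 = 0
x3 = s^2 - x1 - x2 mod 5 = 0^2 - 2 - 0 = 3
y3 = s (x1 - x3) - y1 mod 5 = 0 * (2 - 3) - 0 = 0

P + Q = (3, 0)


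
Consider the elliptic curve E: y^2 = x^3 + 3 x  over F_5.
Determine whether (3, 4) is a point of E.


Check whether y^2 = x^3 + 3 x + 0 (mod 5) for (x, y) = (3, 4).
LHS: y^2 = 4^2 mod 5 = 1
RHS: x^3 + 3 x + 0 = 3^3 + 3*3 + 0 mod 5 = 1
LHS = RHS

Yes, on the curve


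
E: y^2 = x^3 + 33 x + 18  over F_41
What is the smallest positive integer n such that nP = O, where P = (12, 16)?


Compute successive multiples of P until we hit O:
  1P = (12, 16)
  2P = (26, 24)
  3P = (5, 29)
  4P = (40, 36)
  5P = (28, 37)
  6P = (0, 10)
  7P = (19, 1)
  8P = (33, 29)
  ... (continuing to 44P)
  44P = O

ord(P) = 44


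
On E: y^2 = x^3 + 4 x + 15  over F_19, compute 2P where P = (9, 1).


Doubling: s = (3 x1^2 + a) / (2 y1)
s = (3*9^2 + 4) / (2*1) mod 19 = 0
x3 = s^2 - 2 x1 mod 19 = 0^2 - 2*9 = 1
y3 = s (x1 - x3) - y1 mod 19 = 0 * (9 - 1) - 1 = 18

2P = (1, 18)


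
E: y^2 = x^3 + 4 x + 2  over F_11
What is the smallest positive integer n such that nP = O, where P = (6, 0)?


Compute successive multiples of P until we hit O:
  1P = (6, 0)
  2P = O

ord(P) = 2


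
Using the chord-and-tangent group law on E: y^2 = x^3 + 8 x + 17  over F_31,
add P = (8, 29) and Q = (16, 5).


P != Q, so use the chord formula.
s = (y2 - y1) / (x2 - x1) = (7) / (8) mod 31 = 28
x3 = s^2 - x1 - x2 mod 31 = 28^2 - 8 - 16 = 16
y3 = s (x1 - x3) - y1 mod 31 = 28 * (8 - 16) - 29 = 26

P + Q = (16, 26)


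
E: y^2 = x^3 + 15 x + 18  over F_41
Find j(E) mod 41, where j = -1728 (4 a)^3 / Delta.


Delta = -16(4 a^3 + 27 b^2) mod 41 = 35
-1728 * (4 a)^3 = -1728 * (4*15)^3 mod 41 = 10
j = 10 * 35^(-1) mod 41 = 12

j = 12 (mod 41)


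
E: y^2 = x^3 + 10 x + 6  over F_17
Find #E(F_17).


For each x in F_17, count y with y^2 = x^3 + 10 x + 6 mod 17:
  x = 1: RHS = 0, y in [0]  -> 1 point(s)
  x = 2: RHS = 0, y in [0]  -> 1 point(s)
  x = 4: RHS = 8, y in [5, 12]  -> 2 point(s)
  x = 9: RHS = 9, y in [3, 14]  -> 2 point(s)
  x = 10: RHS = 1, y in [1, 16]  -> 2 point(s)
  x = 11: RHS = 2, y in [6, 11]  -> 2 point(s)
  x = 12: RHS = 1, y in [1, 16]  -> 2 point(s)
  x = 13: RHS = 4, y in [2, 15]  -> 2 point(s)
  x = 14: RHS = 0, y in [0]  -> 1 point(s)
Affine points: 15. Add the point at infinity: total = 16.

#E(F_17) = 16


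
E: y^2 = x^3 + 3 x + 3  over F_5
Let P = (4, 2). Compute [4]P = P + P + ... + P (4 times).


k = 4 = 100_2 (binary, LSB first: 001)
Double-and-add from P = (4, 2):
  bit 0 = 0: acc unchanged = O
  bit 1 = 0: acc unchanged = O
  bit 2 = 1: acc = O + (4, 3) = (4, 3)

4P = (4, 3)


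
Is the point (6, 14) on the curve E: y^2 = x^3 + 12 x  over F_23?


Check whether y^2 = x^3 + 12 x + 0 (mod 23) for (x, y) = (6, 14).
LHS: y^2 = 14^2 mod 23 = 12
RHS: x^3 + 12 x + 0 = 6^3 + 12*6 + 0 mod 23 = 12
LHS = RHS

Yes, on the curve


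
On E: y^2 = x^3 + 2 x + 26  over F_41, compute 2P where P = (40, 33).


Doubling: s = (3 x1^2 + a) / (2 y1)
s = (3*40^2 + 2) / (2*33) mod 41 = 33
x3 = s^2 - 2 x1 mod 41 = 33^2 - 2*40 = 25
y3 = s (x1 - x3) - y1 mod 41 = 33 * (40 - 25) - 33 = 11

2P = (25, 11)


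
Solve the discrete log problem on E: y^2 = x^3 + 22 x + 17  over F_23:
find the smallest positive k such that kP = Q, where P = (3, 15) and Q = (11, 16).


Enumerate multiples of P until we hit Q = (11, 16):
  1P = (3, 15)
  2P = (20, 4)
  3P = (4, 10)
  4P = (18, 14)
  5P = (11, 7)
  6P = (10, 15)
  7P = (10, 8)
  8P = (11, 16)
Match found at i = 8.

k = 8


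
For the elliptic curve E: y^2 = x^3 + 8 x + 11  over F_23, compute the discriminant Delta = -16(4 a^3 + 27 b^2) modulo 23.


4 a^3 + 27 b^2 = 4*8^3 + 27*11^2 = 2048 + 3267 = 5315
Delta = -16 * (5315) = -85040
Delta mod 23 = 14

Delta = 14 (mod 23)


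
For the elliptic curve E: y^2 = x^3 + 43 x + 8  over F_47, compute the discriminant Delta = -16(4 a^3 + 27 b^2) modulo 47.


4 a^3 + 27 b^2 = 4*43^3 + 27*8^2 = 318028 + 1728 = 319756
Delta = -16 * (319756) = -5116096
Delta mod 47 = 42

Delta = 42 (mod 47)


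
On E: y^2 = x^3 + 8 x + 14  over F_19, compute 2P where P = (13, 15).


Doubling: s = (3 x1^2 + a) / (2 y1)
s = (3*13^2 + 8) / (2*15) mod 19 = 14
x3 = s^2 - 2 x1 mod 19 = 14^2 - 2*13 = 18
y3 = s (x1 - x3) - y1 mod 19 = 14 * (13 - 18) - 15 = 10

2P = (18, 10)


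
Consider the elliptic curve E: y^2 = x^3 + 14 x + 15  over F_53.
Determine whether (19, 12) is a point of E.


Check whether y^2 = x^3 + 14 x + 15 (mod 53) for (x, y) = (19, 12).
LHS: y^2 = 12^2 mod 53 = 38
RHS: x^3 + 14 x + 15 = 19^3 + 14*19 + 15 mod 53 = 38
LHS = RHS

Yes, on the curve


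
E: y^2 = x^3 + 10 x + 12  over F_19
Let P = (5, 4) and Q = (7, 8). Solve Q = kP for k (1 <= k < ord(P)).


Enumerate multiples of P until we hit Q = (7, 8):
  1P = (5, 4)
  2P = (7, 8)
Match found at i = 2.

k = 2


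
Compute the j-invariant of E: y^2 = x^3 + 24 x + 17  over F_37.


Delta = -16(4 a^3 + 27 b^2) mod 37 = 35
-1728 * (4 a)^3 = -1728 * (4*24)^3 mod 37 = 23
j = 23 * 35^(-1) mod 37 = 7

j = 7 (mod 37)


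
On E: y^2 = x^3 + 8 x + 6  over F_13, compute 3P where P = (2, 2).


k = 3 = 11_2 (binary, LSB first: 11)
Double-and-add from P = (2, 2):
  bit 0 = 1: acc = O + (2, 2) = (2, 2)
  bit 1 = 1: acc = (2, 2) + (8, 7) = (12, 7)

3P = (12, 7)


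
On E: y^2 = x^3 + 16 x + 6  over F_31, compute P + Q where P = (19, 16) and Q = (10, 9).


P != Q, so use the chord formula.
s = (y2 - y1) / (x2 - x1) = (24) / (22) mod 31 = 18
x3 = s^2 - x1 - x2 mod 31 = 18^2 - 19 - 10 = 16
y3 = s (x1 - x3) - y1 mod 31 = 18 * (19 - 16) - 16 = 7

P + Q = (16, 7)


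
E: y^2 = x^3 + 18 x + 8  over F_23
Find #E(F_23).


For each x in F_23, count y with y^2 = x^3 + 18 x + 8 mod 23:
  x = 0: RHS = 8, y in [10, 13]  -> 2 point(s)
  x = 1: RHS = 4, y in [2, 21]  -> 2 point(s)
  x = 2: RHS = 6, y in [11, 12]  -> 2 point(s)
  x = 4: RHS = 6, y in [11, 12]  -> 2 point(s)
  x = 5: RHS = 16, y in [4, 19]  -> 2 point(s)
  x = 9: RHS = 2, y in [5, 18]  -> 2 point(s)
  x = 13: RHS = 1, y in [1, 22]  -> 2 point(s)
  x = 17: RHS = 6, y in [11, 12]  -> 2 point(s)
  x = 18: RHS = 0, y in [0]  -> 1 point(s)
  x = 22: RHS = 12, y in [9, 14]  -> 2 point(s)
Affine points: 19. Add the point at infinity: total = 20.

#E(F_23) = 20


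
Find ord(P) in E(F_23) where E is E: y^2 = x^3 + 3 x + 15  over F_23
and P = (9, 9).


Compute successive multiples of P until we hit O:
  1P = (9, 9)
  2P = (18, 6)
  3P = (14, 8)
  4P = (12, 10)
  5P = (20, 18)
  6P = (19, 10)
  7P = (21, 22)
  8P = (2, 12)
  ... (continuing to 19P)
  19P = O

ord(P) = 19


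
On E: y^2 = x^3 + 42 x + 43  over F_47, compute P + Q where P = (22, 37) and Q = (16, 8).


P != Q, so use the chord formula.
s = (y2 - y1) / (x2 - x1) = (18) / (41) mod 47 = 44
x3 = s^2 - x1 - x2 mod 47 = 44^2 - 22 - 16 = 18
y3 = s (x1 - x3) - y1 mod 47 = 44 * (22 - 18) - 37 = 45

P + Q = (18, 45)


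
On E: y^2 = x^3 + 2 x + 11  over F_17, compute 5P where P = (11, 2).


k = 5 = 101_2 (binary, LSB first: 101)
Double-and-add from P = (11, 2):
  bit 0 = 1: acc = O + (11, 2) = (11, 2)
  bit 1 = 0: acc unchanged = (11, 2)
  bit 2 = 1: acc = (11, 2) + (15, 4) = (4, 10)

5P = (4, 10)


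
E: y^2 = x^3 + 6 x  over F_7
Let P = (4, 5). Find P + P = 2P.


Doubling: s = (3 x1^2 + a) / (2 y1)
s = (3*4^2 + 6) / (2*5) mod 7 = 4
x3 = s^2 - 2 x1 mod 7 = 4^2 - 2*4 = 1
y3 = s (x1 - x3) - y1 mod 7 = 4 * (4 - 1) - 5 = 0

2P = (1, 0)


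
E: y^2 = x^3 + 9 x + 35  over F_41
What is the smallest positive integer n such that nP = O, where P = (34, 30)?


Compute successive multiples of P until we hit O:
  1P = (34, 30)
  2P = (6, 10)
  3P = (40, 36)
  4P = (9, 36)
  5P = (18, 17)
  6P = (10, 10)
  7P = (33, 5)
  8P = (25, 31)
  ... (continuing to 36P)
  36P = O

ord(P) = 36


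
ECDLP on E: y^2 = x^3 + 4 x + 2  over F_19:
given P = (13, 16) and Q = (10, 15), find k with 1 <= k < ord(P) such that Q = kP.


Enumerate multiples of P until we hit Q = (10, 15):
  1P = (13, 16)
  2P = (10, 4)
  3P = (12, 7)
  4P = (18, 15)
  5P = (4, 5)
  6P = (11, 16)
  7P = (14, 3)
  8P = (9, 8)
  9P = (1, 8)
  10P = (16, 1)
  11P = (15, 13)
  12P = (17, 9)
  13P = (17, 10)
  14P = (15, 6)
  15P = (16, 18)
  16P = (1, 11)
  17P = (9, 11)
  18P = (14, 16)
  19P = (11, 3)
  20P = (4, 14)
  21P = (18, 4)
  22P = (12, 12)
  23P = (10, 15)
Match found at i = 23.

k = 23


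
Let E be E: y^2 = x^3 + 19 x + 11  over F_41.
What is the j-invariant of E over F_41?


Delta = -16(4 a^3 + 27 b^2) mod 41 = 14
-1728 * (4 a)^3 = -1728 * (4*19)^3 mod 41 = 25
j = 25 * 14^(-1) mod 41 = 34

j = 34 (mod 41)


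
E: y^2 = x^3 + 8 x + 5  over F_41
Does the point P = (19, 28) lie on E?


Check whether y^2 = x^3 + 8 x + 5 (mod 41) for (x, y) = (19, 28).
LHS: y^2 = 28^2 mod 41 = 5
RHS: x^3 + 8 x + 5 = 19^3 + 8*19 + 5 mod 41 = 5
LHS = RHS

Yes, on the curve


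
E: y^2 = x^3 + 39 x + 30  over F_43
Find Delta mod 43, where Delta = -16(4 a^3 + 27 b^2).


4 a^3 + 27 b^2 = 4*39^3 + 27*30^2 = 237276 + 24300 = 261576
Delta = -16 * (261576) = -4185216
Delta mod 43 = 17

Delta = 17 (mod 43)


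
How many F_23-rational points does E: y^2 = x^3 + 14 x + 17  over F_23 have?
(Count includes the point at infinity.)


For each x in F_23, count y with y^2 = x^3 + 14 x + 17 mod 23:
  x = 1: RHS = 9, y in [3, 20]  -> 2 point(s)
  x = 6: RHS = 18, y in [8, 15]  -> 2 point(s)
  x = 12: RHS = 4, y in [2, 21]  -> 2 point(s)
  x = 13: RHS = 4, y in [2, 21]  -> 2 point(s)
  x = 14: RHS = 13, y in [6, 17]  -> 2 point(s)
  x = 16: RHS = 13, y in [6, 17]  -> 2 point(s)
  x = 17: RHS = 16, y in [4, 19]  -> 2 point(s)
  x = 18: RHS = 6, y in [11, 12]  -> 2 point(s)
  x = 19: RHS = 12, y in [9, 14]  -> 2 point(s)
  x = 21: RHS = 4, y in [2, 21]  -> 2 point(s)
  x = 22: RHS = 2, y in [5, 18]  -> 2 point(s)
Affine points: 22. Add the point at infinity: total = 23.

#E(F_23) = 23


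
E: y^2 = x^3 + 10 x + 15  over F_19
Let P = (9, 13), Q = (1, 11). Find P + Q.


P != Q, so use the chord formula.
s = (y2 - y1) / (x2 - x1) = (17) / (11) mod 19 = 5
x3 = s^2 - x1 - x2 mod 19 = 5^2 - 9 - 1 = 15
y3 = s (x1 - x3) - y1 mod 19 = 5 * (9 - 15) - 13 = 14

P + Q = (15, 14)


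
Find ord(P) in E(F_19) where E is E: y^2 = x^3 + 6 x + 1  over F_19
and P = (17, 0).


Compute successive multiples of P until we hit O:
  1P = (17, 0)
  2P = O

ord(P) = 2


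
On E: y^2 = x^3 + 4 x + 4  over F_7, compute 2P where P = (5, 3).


Doubling: s = (3 x1^2 + a) / (2 y1)
s = (3*5^2 + 4) / (2*3) mod 7 = 5
x3 = s^2 - 2 x1 mod 7 = 5^2 - 2*5 = 1
y3 = s (x1 - x3) - y1 mod 7 = 5 * (5 - 1) - 3 = 3

2P = (1, 3)


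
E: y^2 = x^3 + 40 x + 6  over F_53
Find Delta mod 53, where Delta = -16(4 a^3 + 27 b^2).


4 a^3 + 27 b^2 = 4*40^3 + 27*6^2 = 256000 + 972 = 256972
Delta = -16 * (256972) = -4111552
Delta mod 53 = 29

Delta = 29 (mod 53)


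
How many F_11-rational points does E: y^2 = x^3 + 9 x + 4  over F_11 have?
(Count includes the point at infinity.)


For each x in F_11, count y with y^2 = x^3 + 9 x + 4 mod 11:
  x = 0: RHS = 4, y in [2, 9]  -> 2 point(s)
  x = 1: RHS = 3, y in [5, 6]  -> 2 point(s)
  x = 3: RHS = 3, y in [5, 6]  -> 2 point(s)
  x = 4: RHS = 5, y in [4, 7]  -> 2 point(s)
  x = 5: RHS = 9, y in [3, 8]  -> 2 point(s)
  x = 7: RHS = 3, y in [5, 6]  -> 2 point(s)
  x = 8: RHS = 5, y in [4, 7]  -> 2 point(s)
  x = 9: RHS = 0, y in [0]  -> 1 point(s)
  x = 10: RHS = 5, y in [4, 7]  -> 2 point(s)
Affine points: 17. Add the point at infinity: total = 18.

#E(F_11) = 18


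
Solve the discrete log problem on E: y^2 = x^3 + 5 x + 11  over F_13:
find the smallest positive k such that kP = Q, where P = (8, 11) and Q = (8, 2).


Enumerate multiples of P until we hit Q = (8, 2):
  1P = (8, 11)
  2P = (7, 8)
  3P = (7, 5)
  4P = (8, 2)
Match found at i = 4.

k = 4


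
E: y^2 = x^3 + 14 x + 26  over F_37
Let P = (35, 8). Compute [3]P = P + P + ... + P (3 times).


k = 3 = 11_2 (binary, LSB first: 11)
Double-and-add from P = (35, 8):
  bit 0 = 1: acc = O + (35, 8) = (35, 8)
  bit 1 = 1: acc = (35, 8) + (13, 0) = (35, 29)

3P = (35, 29)


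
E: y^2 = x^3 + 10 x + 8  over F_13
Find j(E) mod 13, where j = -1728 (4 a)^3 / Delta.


Delta = -16(4 a^3 + 27 b^2) mod 13 = 2
-1728 * (4 a)^3 = -1728 * (4*10)^3 mod 13 = 1
j = 1 * 2^(-1) mod 13 = 7

j = 7 (mod 13)


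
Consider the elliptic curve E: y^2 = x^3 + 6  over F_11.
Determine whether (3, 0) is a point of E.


Check whether y^2 = x^3 + 0 x + 6 (mod 11) for (x, y) = (3, 0).
LHS: y^2 = 0^2 mod 11 = 0
RHS: x^3 + 0 x + 6 = 3^3 + 0*3 + 6 mod 11 = 0
LHS = RHS

Yes, on the curve


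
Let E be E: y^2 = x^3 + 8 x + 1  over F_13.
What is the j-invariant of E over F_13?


Delta = -16(4 a^3 + 27 b^2) mod 13 = 2
-1728 * (4 a)^3 = -1728 * (4*8)^3 mod 13 = 8
j = 8 * 2^(-1) mod 13 = 4

j = 4 (mod 13)


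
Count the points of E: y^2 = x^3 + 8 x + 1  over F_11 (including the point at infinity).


For each x in F_11, count y with y^2 = x^3 + 8 x + 1 mod 11:
  x = 0: RHS = 1, y in [1, 10]  -> 2 point(s)
  x = 2: RHS = 3, y in [5, 6]  -> 2 point(s)
  x = 4: RHS = 9, y in [3, 8]  -> 2 point(s)
  x = 5: RHS = 1, y in [1, 10]  -> 2 point(s)
  x = 6: RHS = 1, y in [1, 10]  -> 2 point(s)
  x = 7: RHS = 4, y in [2, 9]  -> 2 point(s)
  x = 8: RHS = 5, y in [4, 7]  -> 2 point(s)
  x = 10: RHS = 3, y in [5, 6]  -> 2 point(s)
Affine points: 16. Add the point at infinity: total = 17.

#E(F_11) = 17


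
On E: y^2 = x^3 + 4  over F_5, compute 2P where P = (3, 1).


Doubling: s = (3 x1^2 + a) / (2 y1)
s = (3*3^2 + 0) / (2*1) mod 5 = 1
x3 = s^2 - 2 x1 mod 5 = 1^2 - 2*3 = 0
y3 = s (x1 - x3) - y1 mod 5 = 1 * (3 - 0) - 1 = 2

2P = (0, 2)


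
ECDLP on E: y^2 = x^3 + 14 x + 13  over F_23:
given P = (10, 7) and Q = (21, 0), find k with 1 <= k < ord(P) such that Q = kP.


Enumerate multiples of P until we hit Q = (21, 0):
  1P = (10, 7)
  2P = (16, 3)
  3P = (0, 17)
  4P = (14, 20)
  5P = (11, 7)
  6P = (2, 16)
  7P = (4, 15)
  8P = (21, 0)
Match found at i = 8.

k = 8


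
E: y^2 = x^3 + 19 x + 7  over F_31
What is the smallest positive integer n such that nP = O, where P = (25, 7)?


Compute successive multiples of P until we hit O:
  1P = (25, 7)
  2P = (16, 6)
  3P = (8, 19)
  4P = (0, 10)
  5P = (14, 14)
  6P = (17, 2)
  7P = (17, 29)
  8P = (14, 17)
  ... (continuing to 13P)
  13P = O

ord(P) = 13


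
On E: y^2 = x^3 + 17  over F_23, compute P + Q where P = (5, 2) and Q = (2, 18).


P != Q, so use the chord formula.
s = (y2 - y1) / (x2 - x1) = (16) / (20) mod 23 = 10
x3 = s^2 - x1 - x2 mod 23 = 10^2 - 5 - 2 = 1
y3 = s (x1 - x3) - y1 mod 23 = 10 * (5 - 1) - 2 = 15

P + Q = (1, 15)


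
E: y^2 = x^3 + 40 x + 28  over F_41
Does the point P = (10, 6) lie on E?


Check whether y^2 = x^3 + 40 x + 28 (mod 41) for (x, y) = (10, 6).
LHS: y^2 = 6^2 mod 41 = 36
RHS: x^3 + 40 x + 28 = 10^3 + 40*10 + 28 mod 41 = 34
LHS != RHS

No, not on the curve


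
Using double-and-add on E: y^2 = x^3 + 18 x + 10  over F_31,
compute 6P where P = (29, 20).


k = 6 = 110_2 (binary, LSB first: 011)
Double-and-add from P = (29, 20):
  bit 0 = 0: acc unchanged = O
  bit 1 = 1: acc = O + (22, 24) = (22, 24)
  bit 2 = 1: acc = (22, 24) + (7, 13) = (21, 16)

6P = (21, 16)


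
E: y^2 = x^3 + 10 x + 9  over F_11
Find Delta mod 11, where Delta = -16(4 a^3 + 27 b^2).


4 a^3 + 27 b^2 = 4*10^3 + 27*9^2 = 4000 + 2187 = 6187
Delta = -16 * (6187) = -98992
Delta mod 11 = 8

Delta = 8 (mod 11)


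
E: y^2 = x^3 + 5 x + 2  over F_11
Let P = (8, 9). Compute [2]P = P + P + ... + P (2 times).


k = 2 = 10_2 (binary, LSB first: 01)
Double-and-add from P = (8, 9):
  bit 0 = 0: acc unchanged = O
  bit 1 = 1: acc = O + (4, 3) = (4, 3)

2P = (4, 3)


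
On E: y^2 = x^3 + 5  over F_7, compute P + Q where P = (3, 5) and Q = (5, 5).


P != Q, so use the chord formula.
s = (y2 - y1) / (x2 - x1) = (0) / (2) mod 7 = 0
x3 = s^2 - x1 - x2 mod 7 = 0^2 - 3 - 5 = 6
y3 = s (x1 - x3) - y1 mod 7 = 0 * (3 - 6) - 5 = 2

P + Q = (6, 2)


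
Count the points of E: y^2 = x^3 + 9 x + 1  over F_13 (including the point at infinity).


For each x in F_13, count y with y^2 = x^3 + 9 x + 1 mod 13:
  x = 0: RHS = 1, y in [1, 12]  -> 2 point(s)
  x = 2: RHS = 1, y in [1, 12]  -> 2 point(s)
  x = 3: RHS = 3, y in [4, 9]  -> 2 point(s)
  x = 4: RHS = 10, y in [6, 7]  -> 2 point(s)
  x = 7: RHS = 4, y in [2, 11]  -> 2 point(s)
  x = 8: RHS = 0, y in [0]  -> 1 point(s)
  x = 10: RHS = 12, y in [5, 8]  -> 2 point(s)
  x = 11: RHS = 1, y in [1, 12]  -> 2 point(s)
  x = 12: RHS = 4, y in [2, 11]  -> 2 point(s)
Affine points: 17. Add the point at infinity: total = 18.

#E(F_13) = 18


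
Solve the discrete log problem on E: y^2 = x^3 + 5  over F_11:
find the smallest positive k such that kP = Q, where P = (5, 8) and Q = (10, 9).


Enumerate multiples of P until we hit Q = (10, 9):
  1P = (5, 8)
  2P = (6, 10)
  3P = (4, 5)
  4P = (0, 7)
  5P = (10, 2)
  6P = (8, 0)
  7P = (10, 9)
Match found at i = 7.

k = 7


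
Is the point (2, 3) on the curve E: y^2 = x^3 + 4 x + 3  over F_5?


Check whether y^2 = x^3 + 4 x + 3 (mod 5) for (x, y) = (2, 3).
LHS: y^2 = 3^2 mod 5 = 4
RHS: x^3 + 4 x + 3 = 2^3 + 4*2 + 3 mod 5 = 4
LHS = RHS

Yes, on the curve


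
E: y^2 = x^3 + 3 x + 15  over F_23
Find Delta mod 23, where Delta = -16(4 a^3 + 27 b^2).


4 a^3 + 27 b^2 = 4*3^3 + 27*15^2 = 108 + 6075 = 6183
Delta = -16 * (6183) = -98928
Delta mod 23 = 18

Delta = 18 (mod 23)


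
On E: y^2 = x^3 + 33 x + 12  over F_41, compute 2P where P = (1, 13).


Doubling: s = (3 x1^2 + a) / (2 y1)
s = (3*1^2 + 33) / (2*13) mod 41 = 14
x3 = s^2 - 2 x1 mod 41 = 14^2 - 2*1 = 30
y3 = s (x1 - x3) - y1 mod 41 = 14 * (1 - 30) - 13 = 32

2P = (30, 32)


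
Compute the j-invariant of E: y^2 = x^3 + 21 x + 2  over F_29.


Delta = -16(4 a^3 + 27 b^2) mod 29 = 10
-1728 * (4 a)^3 = -1728 * (4*21)^3 mod 29 = 24
j = 24 * 10^(-1) mod 29 = 14

j = 14 (mod 29)


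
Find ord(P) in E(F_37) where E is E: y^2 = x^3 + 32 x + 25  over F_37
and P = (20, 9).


Compute successive multiples of P until we hit O:
  1P = (20, 9)
  2P = (0, 32)
  3P = (26, 9)
  4P = (28, 28)
  5P = (1, 13)
  6P = (6, 27)
  7P = (27, 0)
  8P = (6, 10)
  ... (continuing to 14P)
  14P = O

ord(P) = 14


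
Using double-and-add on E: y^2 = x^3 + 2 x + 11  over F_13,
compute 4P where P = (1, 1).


k = 4 = 100_2 (binary, LSB first: 001)
Double-and-add from P = (1, 1):
  bit 0 = 0: acc unchanged = O
  bit 1 = 0: acc unchanged = O
  bit 2 = 1: acc = O + (1, 1) = (1, 1)

4P = (1, 1)


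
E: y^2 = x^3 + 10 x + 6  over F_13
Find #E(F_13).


For each x in F_13, count y with y^2 = x^3 + 10 x + 6 mod 13:
  x = 1: RHS = 4, y in [2, 11]  -> 2 point(s)
  x = 5: RHS = 12, y in [5, 8]  -> 2 point(s)
  x = 6: RHS = 9, y in [3, 10]  -> 2 point(s)
  x = 7: RHS = 3, y in [4, 9]  -> 2 point(s)
  x = 8: RHS = 0, y in [0]  -> 1 point(s)
  x = 10: RHS = 1, y in [1, 12]  -> 2 point(s)
  x = 11: RHS = 4, y in [2, 11]  -> 2 point(s)
Affine points: 13. Add the point at infinity: total = 14.

#E(F_13) = 14


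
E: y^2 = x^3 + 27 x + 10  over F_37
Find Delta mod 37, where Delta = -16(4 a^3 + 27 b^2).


4 a^3 + 27 b^2 = 4*27^3 + 27*10^2 = 78732 + 2700 = 81432
Delta = -16 * (81432) = -1302912
Delta mod 37 = 6

Delta = 6 (mod 37)


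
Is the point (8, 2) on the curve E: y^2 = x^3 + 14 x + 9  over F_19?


Check whether y^2 = x^3 + 14 x + 9 (mod 19) for (x, y) = (8, 2).
LHS: y^2 = 2^2 mod 19 = 4
RHS: x^3 + 14 x + 9 = 8^3 + 14*8 + 9 mod 19 = 6
LHS != RHS

No, not on the curve


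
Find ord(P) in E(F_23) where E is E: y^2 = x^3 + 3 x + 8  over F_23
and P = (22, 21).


Compute successive multiples of P until we hit O:
  1P = (22, 21)
  2P = (10, 7)
  3P = (16, 9)
  4P = (12, 22)
  5P = (15, 22)
  6P = (17, 21)
  7P = (7, 2)
  8P = (0, 13)
  ... (continuing to 29P)
  29P = O

ord(P) = 29


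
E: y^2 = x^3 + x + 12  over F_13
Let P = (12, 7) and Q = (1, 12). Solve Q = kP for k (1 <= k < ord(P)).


Enumerate multiples of P until we hit Q = (1, 12):
  1P = (12, 7)
  2P = (5, 8)
  3P = (0, 8)
  4P = (2, 3)
  5P = (8, 5)
  6P = (3, 4)
  7P = (1, 1)
  8P = (9, 10)
  9P = (6, 0)
  10P = (9, 3)
  11P = (1, 12)
Match found at i = 11.

k = 11


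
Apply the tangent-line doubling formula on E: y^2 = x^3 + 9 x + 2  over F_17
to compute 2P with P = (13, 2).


Doubling: s = (3 x1^2 + a) / (2 y1)
s = (3*13^2 + 9) / (2*2) mod 17 = 10
x3 = s^2 - 2 x1 mod 17 = 10^2 - 2*13 = 6
y3 = s (x1 - x3) - y1 mod 17 = 10 * (13 - 6) - 2 = 0

2P = (6, 0)


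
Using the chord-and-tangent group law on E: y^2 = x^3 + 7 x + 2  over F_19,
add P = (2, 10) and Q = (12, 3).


P != Q, so use the chord formula.
s = (y2 - y1) / (x2 - x1) = (12) / (10) mod 19 = 5
x3 = s^2 - x1 - x2 mod 19 = 5^2 - 2 - 12 = 11
y3 = s (x1 - x3) - y1 mod 19 = 5 * (2 - 11) - 10 = 2

P + Q = (11, 2)


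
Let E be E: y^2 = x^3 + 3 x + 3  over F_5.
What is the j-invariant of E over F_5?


Delta = -16(4 a^3 + 27 b^2) mod 5 = 4
-1728 * (4 a)^3 = -1728 * (4*3)^3 mod 5 = 1
j = 1 * 4^(-1) mod 5 = 4

j = 4 (mod 5)


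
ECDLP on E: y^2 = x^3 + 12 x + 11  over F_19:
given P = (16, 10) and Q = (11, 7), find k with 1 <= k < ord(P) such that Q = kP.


Enumerate multiples of P until we hit Q = (11, 7):
  1P = (16, 10)
  2P = (7, 18)
  3P = (5, 14)
  4P = (3, 6)
  5P = (11, 12)
  6P = (18, 6)
  7P = (8, 12)
  8P = (1, 10)
  9P = (2, 9)
  10P = (17, 13)
  11P = (14, 15)
  12P = (0, 7)
  13P = (4, 16)
  14P = (4, 3)
  15P = (0, 12)
  16P = (14, 4)
  17P = (17, 6)
  18P = (2, 10)
  19P = (1, 9)
  20P = (8, 7)
  21P = (18, 13)
  22P = (11, 7)
Match found at i = 22.

k = 22


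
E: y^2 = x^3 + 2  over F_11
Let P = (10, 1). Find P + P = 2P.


Doubling: s = (3 x1^2 + a) / (2 y1)
s = (3*10^2 + 0) / (2*1) mod 11 = 7
x3 = s^2 - 2 x1 mod 11 = 7^2 - 2*10 = 7
y3 = s (x1 - x3) - y1 mod 11 = 7 * (10 - 7) - 1 = 9

2P = (7, 9)


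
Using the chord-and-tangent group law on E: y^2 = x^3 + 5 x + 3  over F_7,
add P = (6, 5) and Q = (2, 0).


P != Q, so use the chord formula.
s = (y2 - y1) / (x2 - x1) = (2) / (3) mod 7 = 3
x3 = s^2 - x1 - x2 mod 7 = 3^2 - 6 - 2 = 1
y3 = s (x1 - x3) - y1 mod 7 = 3 * (6 - 1) - 5 = 3

P + Q = (1, 3)


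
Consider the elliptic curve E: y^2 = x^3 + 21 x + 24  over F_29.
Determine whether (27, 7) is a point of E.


Check whether y^2 = x^3 + 21 x + 24 (mod 29) for (x, y) = (27, 7).
LHS: y^2 = 7^2 mod 29 = 20
RHS: x^3 + 21 x + 24 = 27^3 + 21*27 + 24 mod 29 = 3
LHS != RHS

No, not on the curve


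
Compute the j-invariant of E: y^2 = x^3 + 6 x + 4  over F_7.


Delta = -16(4 a^3 + 27 b^2) mod 7 = 5
-1728 * (4 a)^3 = -1728 * (4*6)^3 mod 7 = 6
j = 6 * 5^(-1) mod 7 = 4

j = 4 (mod 7)


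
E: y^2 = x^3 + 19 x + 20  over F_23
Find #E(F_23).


For each x in F_23, count y with y^2 = x^3 + 19 x + 20 mod 23:
  x = 3: RHS = 12, y in [9, 14]  -> 2 point(s)
  x = 7: RHS = 13, y in [6, 17]  -> 2 point(s)
  x = 9: RHS = 0, y in [0]  -> 1 point(s)
  x = 13: RHS = 3, y in [7, 16]  -> 2 point(s)
  x = 15: RHS = 0, y in [0]  -> 1 point(s)
  x = 16: RHS = 4, y in [2, 21]  -> 2 point(s)
  x = 17: RHS = 12, y in [9, 14]  -> 2 point(s)
  x = 19: RHS = 18, y in [8, 15]  -> 2 point(s)
  x = 22: RHS = 0, y in [0]  -> 1 point(s)
Affine points: 15. Add the point at infinity: total = 16.

#E(F_23) = 16


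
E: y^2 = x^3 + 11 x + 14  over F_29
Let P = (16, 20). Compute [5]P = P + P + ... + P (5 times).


k = 5 = 101_2 (binary, LSB first: 101)
Double-and-add from P = (16, 20):
  bit 0 = 1: acc = O + (16, 20) = (16, 20)
  bit 1 = 0: acc unchanged = (16, 20)
  bit 2 = 1: acc = (16, 20) + (21, 20) = (21, 9)

5P = (21, 9)


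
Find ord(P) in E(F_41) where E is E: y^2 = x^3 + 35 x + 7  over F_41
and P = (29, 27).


Compute successive multiples of P until we hit O:
  1P = (29, 27)
  2P = (26, 24)
  3P = (28, 15)
  4P = (5, 15)
  5P = (38, 30)
  6P = (6, 8)
  7P = (8, 26)
  8P = (8, 15)
  ... (continuing to 15P)
  15P = O

ord(P) = 15


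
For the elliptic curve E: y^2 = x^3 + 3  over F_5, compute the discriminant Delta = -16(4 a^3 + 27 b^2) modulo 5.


4 a^3 + 27 b^2 = 4*0^3 + 27*3^2 = 0 + 243 = 243
Delta = -16 * (243) = -3888
Delta mod 5 = 2

Delta = 2 (mod 5)


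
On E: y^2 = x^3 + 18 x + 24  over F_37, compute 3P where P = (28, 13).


k = 3 = 11_2 (binary, LSB first: 11)
Double-and-add from P = (28, 13):
  bit 0 = 1: acc = O + (28, 13) = (28, 13)
  bit 1 = 1: acc = (28, 13) + (11, 31) = (31, 25)

3P = (31, 25)


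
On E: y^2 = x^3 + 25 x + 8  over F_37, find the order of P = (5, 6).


Compute successive multiples of P until we hit O:
  1P = (5, 6)
  2P = (6, 35)
  3P = (16, 8)
  4P = (9, 0)
  5P = (16, 29)
  6P = (6, 2)
  7P = (5, 31)
  8P = O

ord(P) = 8


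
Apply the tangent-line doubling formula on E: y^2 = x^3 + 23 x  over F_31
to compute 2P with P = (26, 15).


Doubling: s = (3 x1^2 + a) / (2 y1)
s = (3*26^2 + 23) / (2*15) mod 31 = 26
x3 = s^2 - 2 x1 mod 31 = 26^2 - 2*26 = 4
y3 = s (x1 - x3) - y1 mod 31 = 26 * (26 - 4) - 15 = 30

2P = (4, 30)


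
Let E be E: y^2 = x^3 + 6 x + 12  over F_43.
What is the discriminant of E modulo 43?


4 a^3 + 27 b^2 = 4*6^3 + 27*12^2 = 864 + 3888 = 4752
Delta = -16 * (4752) = -76032
Delta mod 43 = 35

Delta = 35 (mod 43)


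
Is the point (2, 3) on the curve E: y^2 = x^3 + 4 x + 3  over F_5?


Check whether y^2 = x^3 + 4 x + 3 (mod 5) for (x, y) = (2, 3).
LHS: y^2 = 3^2 mod 5 = 4
RHS: x^3 + 4 x + 3 = 2^3 + 4*2 + 3 mod 5 = 4
LHS = RHS

Yes, on the curve


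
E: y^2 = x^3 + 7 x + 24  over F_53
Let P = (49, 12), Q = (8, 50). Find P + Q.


P != Q, so use the chord formula.
s = (y2 - y1) / (x2 - x1) = (38) / (12) mod 53 = 12
x3 = s^2 - x1 - x2 mod 53 = 12^2 - 49 - 8 = 34
y3 = s (x1 - x3) - y1 mod 53 = 12 * (49 - 34) - 12 = 9

P + Q = (34, 9)


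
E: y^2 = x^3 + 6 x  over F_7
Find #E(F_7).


For each x in F_7, count y with y^2 = x^3 + 6 x + 0 mod 7:
  x = 0: RHS = 0, y in [0]  -> 1 point(s)
  x = 1: RHS = 0, y in [0]  -> 1 point(s)
  x = 4: RHS = 4, y in [2, 5]  -> 2 point(s)
  x = 5: RHS = 1, y in [1, 6]  -> 2 point(s)
  x = 6: RHS = 0, y in [0]  -> 1 point(s)
Affine points: 7. Add the point at infinity: total = 8.

#E(F_7) = 8


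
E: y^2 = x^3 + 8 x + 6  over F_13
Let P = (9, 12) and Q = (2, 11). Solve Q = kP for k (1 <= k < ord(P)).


Enumerate multiples of P until we hit Q = (2, 11):
  1P = (9, 12)
  2P = (12, 7)
  3P = (2, 11)
Match found at i = 3.

k = 3


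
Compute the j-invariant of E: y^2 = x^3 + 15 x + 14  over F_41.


Delta = -16(4 a^3 + 27 b^2) mod 41 = 22
-1728 * (4 a)^3 = -1728 * (4*15)^3 mod 41 = 10
j = 10 * 22^(-1) mod 41 = 34

j = 34 (mod 41)


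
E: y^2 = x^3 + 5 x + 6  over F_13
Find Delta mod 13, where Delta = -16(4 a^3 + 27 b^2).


4 a^3 + 27 b^2 = 4*5^3 + 27*6^2 = 500 + 972 = 1472
Delta = -16 * (1472) = -23552
Delta mod 13 = 4

Delta = 4 (mod 13)


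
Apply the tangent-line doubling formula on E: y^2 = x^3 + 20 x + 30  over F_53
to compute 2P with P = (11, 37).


Doubling: s = (3 x1^2 + a) / (2 y1)
s = (3*11^2 + 20) / (2*37) mod 53 = 46
x3 = s^2 - 2 x1 mod 53 = 46^2 - 2*11 = 27
y3 = s (x1 - x3) - y1 mod 53 = 46 * (11 - 27) - 37 = 22

2P = (27, 22)


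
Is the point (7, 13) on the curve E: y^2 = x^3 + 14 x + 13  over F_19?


Check whether y^2 = x^3 + 14 x + 13 (mod 19) for (x, y) = (7, 13).
LHS: y^2 = 13^2 mod 19 = 17
RHS: x^3 + 14 x + 13 = 7^3 + 14*7 + 13 mod 19 = 17
LHS = RHS

Yes, on the curve


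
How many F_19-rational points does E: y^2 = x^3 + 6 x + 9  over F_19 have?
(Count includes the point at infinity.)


For each x in F_19, count y with y^2 = x^3 + 6 x + 9 mod 19:
  x = 0: RHS = 9, y in [3, 16]  -> 2 point(s)
  x = 1: RHS = 16, y in [4, 15]  -> 2 point(s)
  x = 3: RHS = 16, y in [4, 15]  -> 2 point(s)
  x = 10: RHS = 5, y in [9, 10]  -> 2 point(s)
  x = 11: RHS = 0, y in [0]  -> 1 point(s)
  x = 12: RHS = 4, y in [2, 17]  -> 2 point(s)
  x = 13: RHS = 4, y in [2, 17]  -> 2 point(s)
  x = 14: RHS = 6, y in [5, 14]  -> 2 point(s)
  x = 15: RHS = 16, y in [4, 15]  -> 2 point(s)
Affine points: 17. Add the point at infinity: total = 18.

#E(F_19) = 18


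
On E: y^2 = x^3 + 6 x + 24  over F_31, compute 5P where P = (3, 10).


k = 5 = 101_2 (binary, LSB first: 101)
Double-and-add from P = (3, 10):
  bit 0 = 1: acc = O + (3, 10) = (3, 10)
  bit 1 = 0: acc unchanged = (3, 10)
  bit 2 = 1: acc = (3, 10) + (3, 10) = (3, 21)

5P = (3, 21)


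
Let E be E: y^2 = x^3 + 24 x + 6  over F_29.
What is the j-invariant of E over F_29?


Delta = -16(4 a^3 + 27 b^2) mod 29 = 17
-1728 * (4 a)^3 = -1728 * (4*24)^3 mod 29 = 19
j = 19 * 17^(-1) mod 29 = 25

j = 25 (mod 29)


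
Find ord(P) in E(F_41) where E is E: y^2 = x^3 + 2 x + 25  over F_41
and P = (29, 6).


Compute successive multiples of P until we hit O:
  1P = (29, 6)
  2P = (28, 37)
  3P = (2, 18)
  4P = (35, 24)
  5P = (27, 0)
  6P = (35, 17)
  7P = (2, 23)
  8P = (28, 4)
  ... (continuing to 10P)
  10P = O

ord(P) = 10


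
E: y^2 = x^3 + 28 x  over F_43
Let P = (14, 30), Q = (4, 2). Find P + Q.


P != Q, so use the chord formula.
s = (y2 - y1) / (x2 - x1) = (15) / (33) mod 43 = 20
x3 = s^2 - x1 - x2 mod 43 = 20^2 - 14 - 4 = 38
y3 = s (x1 - x3) - y1 mod 43 = 20 * (14 - 38) - 30 = 6

P + Q = (38, 6)


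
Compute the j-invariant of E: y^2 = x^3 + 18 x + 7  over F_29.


Delta = -16(4 a^3 + 27 b^2) mod 29 = 13
-1728 * (4 a)^3 = -1728 * (4*18)^3 mod 29 = 13
j = 13 * 13^(-1) mod 29 = 1

j = 1 (mod 29)


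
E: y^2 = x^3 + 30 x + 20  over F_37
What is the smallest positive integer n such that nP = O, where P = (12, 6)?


Compute successive multiples of P until we hit O:
  1P = (12, 6)
  2P = (6, 3)
  3P = (10, 32)
  4P = (36, 10)
  5P = (25, 35)
  6P = (33, 24)
  7P = (32, 35)
  8P = (5, 6)
  ... (continuing to 35P)
  35P = O

ord(P) = 35


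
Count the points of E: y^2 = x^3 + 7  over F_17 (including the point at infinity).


For each x in F_17, count y with y^2 = x^3 + 0 x + 7 mod 17:
  x = 1: RHS = 8, y in [5, 12]  -> 2 point(s)
  x = 2: RHS = 15, y in [7, 10]  -> 2 point(s)
  x = 3: RHS = 0, y in [0]  -> 1 point(s)
  x = 5: RHS = 13, y in [8, 9]  -> 2 point(s)
  x = 6: RHS = 2, y in [6, 11]  -> 2 point(s)
  x = 8: RHS = 9, y in [3, 14]  -> 2 point(s)
  x = 10: RHS = 4, y in [2, 15]  -> 2 point(s)
  x = 12: RHS = 1, y in [1, 16]  -> 2 point(s)
  x = 15: RHS = 16, y in [4, 13]  -> 2 point(s)
Affine points: 17. Add the point at infinity: total = 18.

#E(F_17) = 18


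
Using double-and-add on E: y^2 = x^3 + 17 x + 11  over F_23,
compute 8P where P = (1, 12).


k = 8 = 1000_2 (binary, LSB first: 0001)
Double-and-add from P = (1, 12):
  bit 0 = 0: acc unchanged = O
  bit 1 = 0: acc unchanged = O
  bit 2 = 0: acc unchanged = O
  bit 3 = 1: acc = O + (14, 7) = (14, 7)

8P = (14, 7)


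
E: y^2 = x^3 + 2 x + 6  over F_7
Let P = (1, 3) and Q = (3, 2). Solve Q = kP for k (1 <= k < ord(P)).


Enumerate multiples of P until we hit Q = (3, 2):
  1P = (1, 3)
  2P = (2, 2)
  3P = (5, 1)
  4P = (3, 5)
  5P = (4, 1)
  6P = (4, 6)
  7P = (3, 2)
Match found at i = 7.

k = 7


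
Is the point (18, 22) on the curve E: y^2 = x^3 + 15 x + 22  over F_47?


Check whether y^2 = x^3 + 15 x + 22 (mod 47) for (x, y) = (18, 22).
LHS: y^2 = 22^2 mod 47 = 14
RHS: x^3 + 15 x + 22 = 18^3 + 15*18 + 22 mod 47 = 14
LHS = RHS

Yes, on the curve


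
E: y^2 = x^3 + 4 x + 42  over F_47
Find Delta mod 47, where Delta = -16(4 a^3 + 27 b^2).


4 a^3 + 27 b^2 = 4*4^3 + 27*42^2 = 256 + 47628 = 47884
Delta = -16 * (47884) = -766144
Delta mod 47 = 3

Delta = 3 (mod 47)


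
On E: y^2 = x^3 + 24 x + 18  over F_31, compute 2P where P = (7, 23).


Doubling: s = (3 x1^2 + a) / (2 y1)
s = (3*7^2 + 24) / (2*23) mod 31 = 30
x3 = s^2 - 2 x1 mod 31 = 30^2 - 2*7 = 18
y3 = s (x1 - x3) - y1 mod 31 = 30 * (7 - 18) - 23 = 19

2P = (18, 19)


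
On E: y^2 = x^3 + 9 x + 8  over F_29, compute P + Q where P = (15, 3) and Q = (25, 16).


P != Q, so use the chord formula.
s = (y2 - y1) / (x2 - x1) = (13) / (10) mod 29 = 10
x3 = s^2 - x1 - x2 mod 29 = 10^2 - 15 - 25 = 2
y3 = s (x1 - x3) - y1 mod 29 = 10 * (15 - 2) - 3 = 11

P + Q = (2, 11)


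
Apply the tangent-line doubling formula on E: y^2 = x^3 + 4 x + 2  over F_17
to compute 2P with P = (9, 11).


Doubling: s = (3 x1^2 + a) / (2 y1)
s = (3*9^2 + 4) / (2*11) mod 17 = 12
x3 = s^2 - 2 x1 mod 17 = 12^2 - 2*9 = 7
y3 = s (x1 - x3) - y1 mod 17 = 12 * (9 - 7) - 11 = 13

2P = (7, 13)


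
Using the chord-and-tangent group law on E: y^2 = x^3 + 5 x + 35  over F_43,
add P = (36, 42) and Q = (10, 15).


P != Q, so use the chord formula.
s = (y2 - y1) / (x2 - x1) = (16) / (17) mod 43 = 6
x3 = s^2 - x1 - x2 mod 43 = 6^2 - 36 - 10 = 33
y3 = s (x1 - x3) - y1 mod 43 = 6 * (36 - 33) - 42 = 19

P + Q = (33, 19)


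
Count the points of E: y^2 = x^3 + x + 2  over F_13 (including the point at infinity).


For each x in F_13, count y with y^2 = x^3 + 1 x + 2 mod 13:
  x = 1: RHS = 4, y in [2, 11]  -> 2 point(s)
  x = 2: RHS = 12, y in [5, 8]  -> 2 point(s)
  x = 6: RHS = 3, y in [4, 9]  -> 2 point(s)
  x = 7: RHS = 1, y in [1, 12]  -> 2 point(s)
  x = 9: RHS = 12, y in [5, 8]  -> 2 point(s)
  x = 12: RHS = 0, y in [0]  -> 1 point(s)
Affine points: 11. Add the point at infinity: total = 12.

#E(F_13) = 12
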